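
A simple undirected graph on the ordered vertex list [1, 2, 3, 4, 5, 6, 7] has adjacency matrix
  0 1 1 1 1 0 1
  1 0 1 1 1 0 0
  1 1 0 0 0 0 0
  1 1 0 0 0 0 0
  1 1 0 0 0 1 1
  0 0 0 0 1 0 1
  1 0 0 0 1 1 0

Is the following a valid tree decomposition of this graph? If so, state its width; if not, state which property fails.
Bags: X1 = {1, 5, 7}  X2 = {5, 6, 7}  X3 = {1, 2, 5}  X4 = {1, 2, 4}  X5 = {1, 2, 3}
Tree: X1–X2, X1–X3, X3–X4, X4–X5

Yes; width 2.

Every vertex of G appears in some bag (union = {1, 2, 3, 4, 5, 6, 7}); every edge is covered by a bag; and for each vertex v the set of bags containing v is connected in the bag tree. The decomposition is therefore valid. The largest bag has 3 vertices, so the width is 2.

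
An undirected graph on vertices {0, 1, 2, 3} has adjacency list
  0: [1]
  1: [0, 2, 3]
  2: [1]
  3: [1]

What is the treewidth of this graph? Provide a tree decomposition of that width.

The largest bag has 2 vertices, giving width 1; this decomposition certifies tw(G) ≤ 1. G has an edge, so its treewidth is at least 1. Combining the bounds, tw(G) = 1.

Treewidth 1.
Bags: B1 = {0, 1}  B2 = {1, 3}  B3 = {1, 2}
Tree: B1–B2, B2–B3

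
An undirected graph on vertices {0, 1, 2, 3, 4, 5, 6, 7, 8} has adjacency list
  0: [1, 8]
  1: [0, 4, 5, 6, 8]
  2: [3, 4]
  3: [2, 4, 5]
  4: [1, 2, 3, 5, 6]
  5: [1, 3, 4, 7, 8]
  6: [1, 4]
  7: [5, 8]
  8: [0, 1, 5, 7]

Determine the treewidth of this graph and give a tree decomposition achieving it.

Treewidth 2.
One optimal decomposition is:
Bags: B1 = {1, 5, 8}  B2 = {1, 4, 5}  B3 = {3, 4, 5}  B4 = {1, 4, 6}  B5 = {5, 7, 8}  B6 = {2, 3, 4}  B7 = {0, 1, 8}
Tree: B1–B2, B2–B3, B2–B4, B1–B5, B3–B6, B1–B7

Every bag has size at most 3, so the width is 3 − 1 = 2 and tw(G) ≤ 2. For the lower bound, the 3 vertices {0, 1, 8} are pairwise adjacent, and any tree decomposition puts a clique entirely inside one bag — forcing width ≥ 2. Combining the bounds, tw(G) = 2.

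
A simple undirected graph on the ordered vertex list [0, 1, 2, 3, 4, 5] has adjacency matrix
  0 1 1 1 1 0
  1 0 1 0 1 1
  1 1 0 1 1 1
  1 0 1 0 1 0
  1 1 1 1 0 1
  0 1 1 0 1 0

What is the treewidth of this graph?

A width-3 tree decomposition is:
Bags: B1 = {0, 2, 3, 4}  B2 = {0, 1, 2, 4}  B3 = {1, 2, 4, 5}
Tree: B1–B2, B2–B3
Each bag holds 4 vertices, so the decomposition has width 3, which upper-bounds the treewidth. Conversely, {0, 1, 2, 4} is a clique of size 4, and the vertices of any clique must share a bag in every tree decomposition; so some bag has ≥ 4 vertices and tw(G) ≥ 3. Combining the bounds, tw(G) = 3.

3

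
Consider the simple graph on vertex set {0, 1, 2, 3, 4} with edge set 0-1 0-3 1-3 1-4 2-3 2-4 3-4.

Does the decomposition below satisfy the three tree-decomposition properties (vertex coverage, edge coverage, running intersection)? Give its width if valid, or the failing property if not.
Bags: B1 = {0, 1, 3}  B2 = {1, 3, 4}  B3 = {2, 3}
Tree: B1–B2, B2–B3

A tree decomposition must satisfy three properties: every vertex lies in some bag; for every edge, both endpoints lie together in some bag; and for every vertex, the bags containing it form a connected subtree. Here edge (4,2) lies in no bag, so the decomposition is invalid.

No — edge (4,2) lies in no bag.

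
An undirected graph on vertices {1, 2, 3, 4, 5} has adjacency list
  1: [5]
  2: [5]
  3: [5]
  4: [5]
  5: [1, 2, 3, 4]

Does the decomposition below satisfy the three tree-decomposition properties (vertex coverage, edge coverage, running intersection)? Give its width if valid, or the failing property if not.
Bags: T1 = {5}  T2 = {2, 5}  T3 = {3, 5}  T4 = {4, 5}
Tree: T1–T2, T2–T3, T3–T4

No — vertex 1 appears in no bag.

A tree decomposition must satisfy three properties: every vertex lies in some bag; for every edge, both endpoints lie together in some bag; and for every vertex, the bags containing it form a connected subtree. Here vertex 1 appears in no bag, so the decomposition is invalid.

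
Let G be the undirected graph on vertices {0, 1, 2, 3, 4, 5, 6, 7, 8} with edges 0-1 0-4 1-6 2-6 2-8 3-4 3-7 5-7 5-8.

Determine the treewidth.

A width-2 tree decomposition is:
Bags: B1 = {3, 5, 7}  B2 = {3, 5, 8}  B3 = {2, 3, 8}  B4 = {2, 3, 6}  B5 = {1, 3, 6}  B6 = {0, 1, 3}  B7 = {0, 3, 4}
Tree: B1–B2, B2–B3, B3–B4, B4–B5, B5–B6, B6–B7
Each bag holds 3 vertices, so the decomposition has width 2, which upper-bounds the treewidth. For the lower bound, G contains the cycle 3–7–5–8–2–6–1–0–4–3, so G is not a forest; only forests have treewidth ≤ 1, hence tw(G) ≥ 2. Combining the bounds, tw(G) = 2.

2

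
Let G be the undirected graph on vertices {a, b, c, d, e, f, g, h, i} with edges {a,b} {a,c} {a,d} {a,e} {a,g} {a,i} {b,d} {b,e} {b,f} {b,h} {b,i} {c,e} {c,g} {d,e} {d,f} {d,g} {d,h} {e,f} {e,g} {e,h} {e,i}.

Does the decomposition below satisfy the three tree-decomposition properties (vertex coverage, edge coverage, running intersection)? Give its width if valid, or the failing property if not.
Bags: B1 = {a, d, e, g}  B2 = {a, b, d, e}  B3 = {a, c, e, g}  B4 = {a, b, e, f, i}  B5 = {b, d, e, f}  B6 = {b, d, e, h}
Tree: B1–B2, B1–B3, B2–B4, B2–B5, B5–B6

No — bags containing vertex f are not connected in the tree.

A tree decomposition must satisfy three properties: every vertex lies in some bag; for every edge, both endpoints lie together in some bag; and for every vertex, the bags containing it form a connected subtree. Here bags containing vertex f are not connected in the tree, so the decomposition is invalid.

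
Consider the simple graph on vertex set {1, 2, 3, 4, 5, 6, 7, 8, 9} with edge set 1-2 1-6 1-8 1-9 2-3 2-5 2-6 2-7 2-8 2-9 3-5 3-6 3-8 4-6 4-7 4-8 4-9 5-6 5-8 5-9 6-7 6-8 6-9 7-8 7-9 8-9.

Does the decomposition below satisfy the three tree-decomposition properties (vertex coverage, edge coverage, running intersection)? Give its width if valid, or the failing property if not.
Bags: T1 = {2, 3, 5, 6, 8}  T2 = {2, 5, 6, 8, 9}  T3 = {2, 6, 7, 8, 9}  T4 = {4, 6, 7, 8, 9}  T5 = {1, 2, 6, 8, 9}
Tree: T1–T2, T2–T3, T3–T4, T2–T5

Vertex coverage: the bags together contain {1, 2, 3, 4, 5, 6, 7, 8, 9}, the full vertex set. Edge coverage: each edge of G has both endpoints in at least one bag. Running intersection: for every vertex, the bags containing it form a connected subtree. All three properties hold, so this is a valid tree decomposition of width max|bag| − 1 = 4, and hence tw(G) ≤ 4.

Yes; width 4.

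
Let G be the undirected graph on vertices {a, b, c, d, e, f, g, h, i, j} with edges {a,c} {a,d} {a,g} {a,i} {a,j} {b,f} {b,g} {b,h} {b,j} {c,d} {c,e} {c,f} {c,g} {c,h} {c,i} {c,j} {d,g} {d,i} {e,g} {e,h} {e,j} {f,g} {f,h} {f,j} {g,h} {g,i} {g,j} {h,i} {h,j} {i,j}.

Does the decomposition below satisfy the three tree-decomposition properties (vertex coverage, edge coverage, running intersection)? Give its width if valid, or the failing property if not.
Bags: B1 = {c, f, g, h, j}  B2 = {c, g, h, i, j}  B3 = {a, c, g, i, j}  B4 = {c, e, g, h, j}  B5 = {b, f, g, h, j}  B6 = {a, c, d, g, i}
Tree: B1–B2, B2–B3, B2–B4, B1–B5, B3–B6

Every vertex of G appears in some bag (union = {a, b, c, d, e, f, g, h, i, j}); every edge is covered by a bag; and for each vertex v the set of bags containing v is connected in the bag tree. The decomposition is therefore valid. The largest bag has 5 vertices, so the width is 4.

Yes; width 4.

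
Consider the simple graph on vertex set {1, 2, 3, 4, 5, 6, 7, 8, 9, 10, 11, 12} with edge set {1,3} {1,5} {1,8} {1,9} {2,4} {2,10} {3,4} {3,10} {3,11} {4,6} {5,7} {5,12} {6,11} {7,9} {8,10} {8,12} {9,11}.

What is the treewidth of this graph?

3

A width-3 tree decomposition is:
Bags: B1 = {5, 7, 9, 12}  B2 = {1, 5, 9, 12}  B3 = {1, 8, 9, 12}  B4 = {1, 8, 9, 11}  B5 = {1, 3, 8, 11}  B6 = {3, 8, 10, 11}  B7 = {3, 6, 10, 11}  B8 = {3, 4, 6, 10}  B9 = {2, 4, 6, 10}
Tree: B1–B2, B2–B3, B3–B4, B4–B5, B5–B6, B6–B7, B7–B8, B8–B9
Each bag holds 4 vertices, so the decomposition has width 3, which upper-bounds the treewidth. For the lower bound: the 4 vertex sets {5,7,12}, {9}, {1}, {3,8,10,11} are disjoint, each induces a connected subgraph, and every pair is joined by at least one edge of G. Contracting each set to a single vertex therefore yields K_{4} as a minor, and since treewidth is minor-monotone, tw(G) ≥ tw(K_{4}) = 3. Therefore the treewidth is 3.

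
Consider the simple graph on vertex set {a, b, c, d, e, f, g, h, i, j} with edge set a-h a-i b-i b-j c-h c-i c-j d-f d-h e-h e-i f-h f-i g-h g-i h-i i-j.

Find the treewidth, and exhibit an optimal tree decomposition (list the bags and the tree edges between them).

Treewidth 2.
Bags: B1 = {d, f, h}  B2 = {f, h, i}  B3 = {c, h, i}  B4 = {g, h, i}  B5 = {a, h, i}  B6 = {c, i, j}  B7 = {b, i, j}  B8 = {e, h, i}
Tree: B1–B2, B2–B3, B3–B4, B2–B5, B3–B6, B6–B7, B4–B8

Each bag holds 3 vertices, so the decomposition has width 2, which upper-bounds the treewidth. On the other hand G contains the 3-clique {d, f, h}. A clique must lie in a single bag of any decomposition, so no decomposition can have width below 2. Hence tw(G) = 2 exactly.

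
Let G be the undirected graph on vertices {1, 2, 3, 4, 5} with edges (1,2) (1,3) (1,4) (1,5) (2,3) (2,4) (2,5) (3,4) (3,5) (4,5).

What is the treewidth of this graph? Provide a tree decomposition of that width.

A single bag containing all 5 vertices is trivially a valid decomposition of width 4. Conversely, {1, 2, 3, 4, 5} is a clique of size 5, and the vertices of any clique must share a bag in every tree decomposition; so some bag has ≥ 5 vertices and tw(G) ≥ 4. The upper and lower bounds meet at 4, so that is the treewidth.

Treewidth 4.
One optimal decomposition is:
Bags: B1 = {1, 2, 3, 4, 5}
Tree: (single bag)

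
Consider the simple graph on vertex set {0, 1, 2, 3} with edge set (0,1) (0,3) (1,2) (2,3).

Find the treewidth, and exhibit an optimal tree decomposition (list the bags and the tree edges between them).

The largest bag has 3 vertices, giving width 2; this decomposition certifies tw(G) ≤ 2. For the lower bound, G contains the cycle 0–3–2–1–0, so G is not a forest; only forests have treewidth ≤ 1, hence tw(G) ≥ 2. The upper and lower bounds meet at 2, so that is the treewidth.

Treewidth 2.
One optimal decomposition is:
Bags: B1 = {0, 2, 3}  B2 = {0, 1, 2}
Tree: B1–B2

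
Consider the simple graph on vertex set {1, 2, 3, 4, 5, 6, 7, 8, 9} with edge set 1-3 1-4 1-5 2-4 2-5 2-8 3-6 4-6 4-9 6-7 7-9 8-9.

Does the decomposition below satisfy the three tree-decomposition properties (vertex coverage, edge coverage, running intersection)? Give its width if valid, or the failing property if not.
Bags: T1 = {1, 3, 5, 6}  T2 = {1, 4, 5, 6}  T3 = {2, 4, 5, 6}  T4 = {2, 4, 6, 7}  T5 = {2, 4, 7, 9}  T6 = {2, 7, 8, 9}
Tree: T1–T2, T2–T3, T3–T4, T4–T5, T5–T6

Every vertex of G appears in some bag (union = {1, 2, 3, 4, 5, 6, 7, 8, 9}); every edge is covered by a bag; and for each vertex v the set of bags containing v is connected in the bag tree. The decomposition is therefore valid. The largest bag has 4 vertices, so the width is 3.

Yes; width 3.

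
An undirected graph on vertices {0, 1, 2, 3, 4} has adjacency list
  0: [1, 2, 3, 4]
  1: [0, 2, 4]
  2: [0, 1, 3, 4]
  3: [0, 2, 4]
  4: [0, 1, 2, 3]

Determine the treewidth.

3

A width-3 tree decomposition is:
Bags: B1 = {0, 1, 2, 4}  B2 = {0, 2, 3, 4}
Tree: B1–B2
Every bag has size at most 4, so the width is 4 − 1 = 3 and tw(G) ≤ 3. On the other hand G contains the 4-clique {0, 1, 2, 4}. A clique must lie in a single bag of any decomposition, so no decomposition can have width below 3. Combining the bounds, tw(G) = 3.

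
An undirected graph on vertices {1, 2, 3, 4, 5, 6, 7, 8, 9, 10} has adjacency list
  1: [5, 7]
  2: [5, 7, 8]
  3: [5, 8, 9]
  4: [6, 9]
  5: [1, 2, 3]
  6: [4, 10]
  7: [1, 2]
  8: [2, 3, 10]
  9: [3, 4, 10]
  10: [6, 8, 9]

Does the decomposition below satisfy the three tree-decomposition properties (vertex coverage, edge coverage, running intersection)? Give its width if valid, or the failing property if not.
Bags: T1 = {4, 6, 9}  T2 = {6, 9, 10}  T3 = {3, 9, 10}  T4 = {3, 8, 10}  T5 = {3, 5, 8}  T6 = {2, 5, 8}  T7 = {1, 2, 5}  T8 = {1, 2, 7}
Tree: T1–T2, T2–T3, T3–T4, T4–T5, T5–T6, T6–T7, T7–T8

Vertex coverage: the bags together contain {1, 2, 3, 4, 5, 6, 7, 8, 9, 10}, the full vertex set. Edge coverage: each edge of G has both endpoints in at least one bag. Running intersection: for every vertex, the bags containing it form a connected subtree. All three properties hold, so this is a valid tree decomposition of width max|bag| − 1 = 2, and hence tw(G) ≤ 2.

Yes; width 2.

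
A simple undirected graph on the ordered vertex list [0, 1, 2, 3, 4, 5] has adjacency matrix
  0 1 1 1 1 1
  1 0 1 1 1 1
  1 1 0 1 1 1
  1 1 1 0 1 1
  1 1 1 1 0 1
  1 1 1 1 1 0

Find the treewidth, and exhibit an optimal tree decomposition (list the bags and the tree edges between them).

Treewidth 5.
One such decomposition:
Bags: B1 = {0, 1, 2, 3, 4, 5}
Tree: (single bag)

A single bag containing all 6 vertices is trivially a valid decomposition of width 5. Conversely, {0, 1, 2, 3, 4, 5} is a clique of size 6, and the vertices of any clique must share a bag in every tree decomposition; so some bag has ≥ 6 vertices and tw(G) ≥ 5. The upper and lower bounds meet at 5, so that is the treewidth.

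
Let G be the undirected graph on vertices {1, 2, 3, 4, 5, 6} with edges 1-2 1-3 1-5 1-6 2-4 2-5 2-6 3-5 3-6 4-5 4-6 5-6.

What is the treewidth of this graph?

3

A width-3 tree decomposition is:
Bags: B1 = {1, 2, 5, 6}  B2 = {1, 3, 5, 6}  B3 = {2, 4, 5, 6}
Tree: B1–B2, B1–B3
The largest bag has 4 vertices, giving width 3; this decomposition certifies tw(G) ≤ 3. On the other hand G contains the 4-clique {1, 2, 5, 6}. A clique must lie in a single bag of any decomposition, so no decomposition can have width below 3. Hence tw(G) = 3 exactly.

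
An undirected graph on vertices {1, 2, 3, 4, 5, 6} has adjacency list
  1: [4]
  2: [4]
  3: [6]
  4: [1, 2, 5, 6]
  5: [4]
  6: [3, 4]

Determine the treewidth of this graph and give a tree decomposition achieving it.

The largest bag has 2 vertices, giving width 1; this decomposition certifies tw(G) ≤ 1. Since G has at least one edge (e.g. 4–2), it is not an edgeless graph, so tw(G) ≥ 1. The upper and lower bounds meet at 1, so that is the treewidth.

Treewidth 1.
One optimal decomposition is:
Bags: B1 = {2, 4}  B2 = {4, 6}  B3 = {4, 5}  B4 = {3, 6}  B5 = {1, 4}
Tree: B1–B2, B1–B3, B2–B4, B3–B5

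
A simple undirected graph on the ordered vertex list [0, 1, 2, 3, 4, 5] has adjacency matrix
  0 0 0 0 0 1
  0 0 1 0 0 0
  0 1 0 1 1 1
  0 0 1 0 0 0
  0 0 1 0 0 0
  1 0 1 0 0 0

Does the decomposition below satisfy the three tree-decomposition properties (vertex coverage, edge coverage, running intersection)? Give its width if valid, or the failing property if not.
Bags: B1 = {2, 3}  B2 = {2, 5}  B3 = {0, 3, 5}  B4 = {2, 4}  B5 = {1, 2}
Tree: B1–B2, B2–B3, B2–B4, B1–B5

No — bags containing vertex 3 are not connected in the tree.

A tree decomposition must satisfy three properties: every vertex lies in some bag; for every edge, both endpoints lie together in some bag; and for every vertex, the bags containing it form a connected subtree. Here bags containing vertex 3 are not connected in the tree, so the decomposition is invalid.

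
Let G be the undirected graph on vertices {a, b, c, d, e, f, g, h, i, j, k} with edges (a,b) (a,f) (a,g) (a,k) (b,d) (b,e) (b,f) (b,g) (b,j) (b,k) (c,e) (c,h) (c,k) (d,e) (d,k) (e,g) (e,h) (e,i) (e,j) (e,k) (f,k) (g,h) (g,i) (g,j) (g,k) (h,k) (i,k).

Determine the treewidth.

A width-3 tree decomposition is:
Bags: B1 = {b, d, e, k}  B2 = {b, e, g, k}  B3 = {e, g, i, k}  B4 = {a, b, g, k}  B5 = {e, g, h, k}  B6 = {c, e, h, k}  B7 = {a, b, f, k}  B8 = {b, e, g, j}
Tree: B1–B2, B2–B3, B2–B4, B2–B5, B5–B6, B4–B7, B2–B8
The largest bag has 4 vertices, giving width 3; this decomposition certifies tw(G) ≤ 3. For the lower bound, the 4 vertices {b, e, g, j} are pairwise adjacent, and any tree decomposition puts a clique entirely inside one bag — forcing width ≥ 3. Combining the bounds, tw(G) = 3.

3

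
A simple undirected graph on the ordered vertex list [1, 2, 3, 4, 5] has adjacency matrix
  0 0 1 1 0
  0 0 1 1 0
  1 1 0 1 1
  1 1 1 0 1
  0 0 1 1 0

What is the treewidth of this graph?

A width-2 tree decomposition is:
Bags: B1 = {3, 4, 5}  B2 = {2, 3, 4}  B3 = {1, 3, 4}
Tree: B1–B2, B2–B3
Every bag has size at most 3, so the width is 3 − 1 = 2 and tw(G) ≤ 2. For the lower bound, the 3 vertices {1, 3, 4} are pairwise adjacent, and any tree decomposition puts a clique entirely inside one bag — forcing width ≥ 2. The upper and lower bounds meet at 2, so that is the treewidth.

2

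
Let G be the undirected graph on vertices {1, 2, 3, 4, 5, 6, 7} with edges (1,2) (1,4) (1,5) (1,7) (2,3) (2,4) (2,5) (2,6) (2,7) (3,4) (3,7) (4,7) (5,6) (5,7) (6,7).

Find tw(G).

3

A width-3 tree decomposition is:
Bags: B1 = {1, 2, 4, 7}  B2 = {2, 3, 4, 7}  B3 = {1, 2, 5, 7}  B4 = {2, 5, 6, 7}
Tree: B1–B2, B1–B3, B3–B4
Each bag holds 4 vertices, so the decomposition has width 3, which upper-bounds the treewidth. On the other hand G contains the 4-clique {1, 2, 4, 7}. A clique must lie in a single bag of any decomposition, so no decomposition can have width below 3. Combining the bounds, tw(G) = 3.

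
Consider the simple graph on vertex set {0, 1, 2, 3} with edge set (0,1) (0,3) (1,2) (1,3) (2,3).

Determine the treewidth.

A width-2 tree decomposition is:
Bags: B1 = {1, 2, 3}  B2 = {0, 1, 3}
Tree: B1–B2
The largest bag has 3 vertices, giving width 2; this decomposition certifies tw(G) ≤ 2. Conversely, {0, 1, 3} is a clique of size 3, and the vertices of any clique must share a bag in every tree decomposition; so some bag has ≥ 3 vertices and tw(G) ≥ 2. The upper and lower bounds meet at 2, so that is the treewidth.

2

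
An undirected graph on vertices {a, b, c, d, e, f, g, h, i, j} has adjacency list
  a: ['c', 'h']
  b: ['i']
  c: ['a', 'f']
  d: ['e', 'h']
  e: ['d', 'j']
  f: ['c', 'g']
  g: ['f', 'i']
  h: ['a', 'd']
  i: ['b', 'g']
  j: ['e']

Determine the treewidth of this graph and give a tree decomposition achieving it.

Every bag has size at most 2, so the width is 2 − 1 = 1 and tw(G) ≤ 1. G has an edge, so its treewidth is at least 1. Therefore the treewidth is 1.

Treewidth 1.
One such decomposition:
Bags: B1 = {e, j}  B2 = {d, e}  B3 = {d, h}  B4 = {a, h}  B5 = {a, c}  B6 = {c, f}  B7 = {f, g}  B8 = {g, i}  B9 = {b, i}
Tree: B1–B2, B2–B3, B3–B4, B4–B5, B5–B6, B6–B7, B7–B8, B8–B9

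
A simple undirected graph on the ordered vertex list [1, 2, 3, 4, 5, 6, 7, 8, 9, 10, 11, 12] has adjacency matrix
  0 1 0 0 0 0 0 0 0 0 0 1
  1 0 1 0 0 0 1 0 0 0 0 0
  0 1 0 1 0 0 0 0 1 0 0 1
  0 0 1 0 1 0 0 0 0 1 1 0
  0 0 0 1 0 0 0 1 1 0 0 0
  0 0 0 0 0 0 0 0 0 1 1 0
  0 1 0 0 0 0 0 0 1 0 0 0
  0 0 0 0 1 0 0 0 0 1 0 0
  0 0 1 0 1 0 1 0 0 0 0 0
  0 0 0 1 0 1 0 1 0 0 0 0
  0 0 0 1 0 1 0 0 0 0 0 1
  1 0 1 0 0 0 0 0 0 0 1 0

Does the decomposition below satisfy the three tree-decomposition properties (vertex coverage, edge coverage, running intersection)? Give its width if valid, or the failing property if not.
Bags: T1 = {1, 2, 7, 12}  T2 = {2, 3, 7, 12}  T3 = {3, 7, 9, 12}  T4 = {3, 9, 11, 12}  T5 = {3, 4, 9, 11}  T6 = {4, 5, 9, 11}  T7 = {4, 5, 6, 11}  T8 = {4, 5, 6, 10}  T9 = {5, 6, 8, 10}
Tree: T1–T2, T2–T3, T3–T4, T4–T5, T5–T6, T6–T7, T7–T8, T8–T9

Yes; width 3.

Vertex coverage: the bags together contain {1, 2, 3, 4, 5, 6, 7, 8, 9, 10, 11, 12}, the full vertex set. Edge coverage: each edge of G has both endpoints in at least one bag. Running intersection: for every vertex, the bags containing it form a connected subtree. All three properties hold, so this is a valid tree decomposition of width max|bag| − 1 = 3, and hence tw(G) ≤ 3.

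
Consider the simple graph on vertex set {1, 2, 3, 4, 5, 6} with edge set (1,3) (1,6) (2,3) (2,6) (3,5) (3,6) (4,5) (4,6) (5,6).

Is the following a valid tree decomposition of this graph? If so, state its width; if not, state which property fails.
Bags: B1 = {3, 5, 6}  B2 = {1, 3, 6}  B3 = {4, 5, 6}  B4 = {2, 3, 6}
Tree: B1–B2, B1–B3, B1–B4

Every vertex of G appears in some bag (union = {1, 2, 3, 4, 5, 6}); every edge is covered by a bag; and for each vertex v the set of bags containing v is connected in the bag tree. The decomposition is therefore valid. The largest bag has 3 vertices, so the width is 2.

Yes; width 2.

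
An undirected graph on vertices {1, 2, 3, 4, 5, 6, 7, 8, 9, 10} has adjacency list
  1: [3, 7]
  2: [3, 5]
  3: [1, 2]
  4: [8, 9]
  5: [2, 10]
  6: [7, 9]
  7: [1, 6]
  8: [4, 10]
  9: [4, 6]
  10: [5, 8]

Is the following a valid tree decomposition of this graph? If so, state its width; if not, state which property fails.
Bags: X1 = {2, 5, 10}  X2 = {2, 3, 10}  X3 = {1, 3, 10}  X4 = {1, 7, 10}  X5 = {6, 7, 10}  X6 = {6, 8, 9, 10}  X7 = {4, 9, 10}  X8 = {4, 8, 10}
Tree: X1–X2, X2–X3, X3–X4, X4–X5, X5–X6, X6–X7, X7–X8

No — bags containing vertex 8 are not connected in the tree.

A tree decomposition must satisfy three properties: every vertex lies in some bag; for every edge, both endpoints lie together in some bag; and for every vertex, the bags containing it form a connected subtree. Here bags containing vertex 8 are not connected in the tree, so the decomposition is invalid.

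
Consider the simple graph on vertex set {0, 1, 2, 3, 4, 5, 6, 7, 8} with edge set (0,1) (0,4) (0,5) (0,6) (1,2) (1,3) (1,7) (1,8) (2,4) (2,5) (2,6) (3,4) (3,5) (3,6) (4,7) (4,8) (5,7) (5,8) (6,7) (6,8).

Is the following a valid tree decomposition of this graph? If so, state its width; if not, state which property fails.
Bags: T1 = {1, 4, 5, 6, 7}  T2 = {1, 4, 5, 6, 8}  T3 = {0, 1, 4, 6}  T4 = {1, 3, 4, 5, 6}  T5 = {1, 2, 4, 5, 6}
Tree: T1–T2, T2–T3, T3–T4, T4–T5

A tree decomposition must satisfy three properties: every vertex lies in some bag; for every edge, both endpoints lie together in some bag; and for every vertex, the bags containing it form a connected subtree. Here edge (5,0) lies in no bag, so the decomposition is invalid.

No — edge (5,0) lies in no bag.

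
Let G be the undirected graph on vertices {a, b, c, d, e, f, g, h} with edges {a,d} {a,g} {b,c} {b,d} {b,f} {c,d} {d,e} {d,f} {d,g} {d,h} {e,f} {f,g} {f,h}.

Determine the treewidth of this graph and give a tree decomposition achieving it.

The largest bag has 3 vertices, giving width 2; this decomposition certifies tw(G) ≤ 2. Conversely, {a, d, g} is a clique of size 3, and the vertices of any clique must share a bag in every tree decomposition; so some bag has ≥ 3 vertices and tw(G) ≥ 2. Therefore the treewidth is 2.

Treewidth 2.
One such decomposition:
Bags: B1 = {b, d, f}  B2 = {d, f, g}  B3 = {a, d, g}  B4 = {b, c, d}  B5 = {d, f, h}  B6 = {d, e, f}
Tree: B1–B2, B2–B3, B1–B4, B2–B5, B5–B6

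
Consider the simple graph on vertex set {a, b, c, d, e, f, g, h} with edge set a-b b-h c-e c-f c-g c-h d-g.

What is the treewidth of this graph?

1

A width-1 tree decomposition is:
Bags: B1 = {c, h}  B2 = {b, h}  B3 = {a, b}  B4 = {c, e}  B5 = {c, g}  B6 = {d, g}  B7 = {c, f}
Tree: B1–B2, B2–B3, B1–B4, B4–B5, B5–B6, B5–B7
Every bag has size at most 2, so the width is 2 − 1 = 1 and tw(G) ≤ 1. Any graph with an edge has treewidth ≥ 1, and G has the edge c–h. Hence tw(G) = 1 exactly.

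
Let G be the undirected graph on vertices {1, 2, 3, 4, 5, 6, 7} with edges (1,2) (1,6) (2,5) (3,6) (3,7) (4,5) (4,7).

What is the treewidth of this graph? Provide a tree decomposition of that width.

Treewidth 2.
One optimal decomposition is:
Bags: B1 = {3, 6, 7}  B2 = {4, 6, 7}  B3 = {4, 5, 6}  B4 = {2, 5, 6}  B5 = {1, 2, 6}
Tree: B1–B2, B2–B3, B3–B4, B4–B5

Each bag holds 3 vertices, so the decomposition has width 2, which upper-bounds the treewidth. The edges 6–3–7–4–5–2–1–6 form a cycle, so G is not a tree and its treewidth is at least 2. Hence tw(G) = 2 exactly.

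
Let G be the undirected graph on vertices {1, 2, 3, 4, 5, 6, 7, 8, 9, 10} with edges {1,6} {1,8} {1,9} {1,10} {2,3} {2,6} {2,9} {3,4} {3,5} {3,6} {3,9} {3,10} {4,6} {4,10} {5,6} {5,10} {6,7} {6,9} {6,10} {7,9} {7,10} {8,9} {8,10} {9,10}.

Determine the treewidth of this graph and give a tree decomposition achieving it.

Treewidth 3.
Bags: B1 = {1, 6, 9, 10}  B2 = {3, 6, 9, 10}  B3 = {1, 8, 9, 10}  B4 = {6, 7, 9, 10}  B5 = {3, 4, 6, 10}  B6 = {2, 3, 6, 9}  B7 = {3, 5, 6, 10}
Tree: B1–B2, B1–B3, B1–B4, B2–B5, B2–B6, B5–B7

Each bag holds 4 vertices, so the decomposition has width 3, which upper-bounds the treewidth. Conversely, {1, 8, 9, 10} is a clique of size 4, and the vertices of any clique must share a bag in every tree decomposition; so some bag has ≥ 4 vertices and tw(G) ≥ 3. Hence tw(G) = 3 exactly.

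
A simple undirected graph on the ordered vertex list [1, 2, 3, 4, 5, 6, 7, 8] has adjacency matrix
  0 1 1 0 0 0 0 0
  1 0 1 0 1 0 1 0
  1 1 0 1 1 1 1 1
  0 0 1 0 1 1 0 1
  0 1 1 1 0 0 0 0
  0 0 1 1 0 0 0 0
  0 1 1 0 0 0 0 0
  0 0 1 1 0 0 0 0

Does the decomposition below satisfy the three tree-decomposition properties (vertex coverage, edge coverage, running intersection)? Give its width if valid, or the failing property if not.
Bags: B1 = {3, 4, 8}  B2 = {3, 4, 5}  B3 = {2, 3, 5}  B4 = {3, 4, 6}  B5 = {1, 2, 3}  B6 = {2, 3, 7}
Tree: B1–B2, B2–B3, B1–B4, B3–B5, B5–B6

Yes; width 2.

Vertex coverage: the bags together contain {1, 2, 3, 4, 5, 6, 7, 8}, the full vertex set. Edge coverage: each edge of G has both endpoints in at least one bag. Running intersection: for every vertex, the bags containing it form a connected subtree. All three properties hold, so this is a valid tree decomposition of width max|bag| − 1 = 2, and hence tw(G) ≤ 2.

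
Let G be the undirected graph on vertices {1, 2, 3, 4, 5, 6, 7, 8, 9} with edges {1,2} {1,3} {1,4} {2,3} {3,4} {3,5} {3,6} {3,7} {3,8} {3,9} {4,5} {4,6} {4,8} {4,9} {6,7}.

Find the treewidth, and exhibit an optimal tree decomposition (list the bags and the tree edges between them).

The largest bag has 3 vertices, giving width 2; this decomposition certifies tw(G) ≤ 2. Conversely, {1, 2, 3} is a clique of size 3, and the vertices of any clique must share a bag in every tree decomposition; so some bag has ≥ 3 vertices and tw(G) ≥ 2. The upper and lower bounds meet at 2, so that is the treewidth.

Treewidth 2.
Bags: B1 = {3, 4, 5}  B2 = {1, 3, 4}  B3 = {3, 4, 6}  B4 = {3, 4, 8}  B5 = {3, 4, 9}  B6 = {3, 6, 7}  B7 = {1, 2, 3}
Tree: B1–B2, B2–B3, B3–B4, B1–B5, B3–B6, B2–B7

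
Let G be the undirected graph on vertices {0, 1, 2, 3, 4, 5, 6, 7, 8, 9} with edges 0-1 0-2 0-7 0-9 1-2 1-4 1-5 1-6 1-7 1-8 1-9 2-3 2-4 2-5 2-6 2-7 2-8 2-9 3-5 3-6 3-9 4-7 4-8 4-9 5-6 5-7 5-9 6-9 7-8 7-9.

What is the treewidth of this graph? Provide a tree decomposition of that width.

Treewidth 4.
One such decomposition:
Bags: B1 = {1, 2, 5, 7, 9}  B2 = {0, 1, 2, 7, 9}  B3 = {1, 2, 5, 6, 9}  B4 = {2, 3, 5, 6, 9}  B5 = {1, 2, 4, 7, 9}  B6 = {1, 2, 4, 7, 8}
Tree: B1–B2, B1–B3, B3–B4, B1–B5, B5–B6

Every bag has size at most 5, so the width is 5 − 1 = 4 and tw(G) ≤ 4. On the other hand G contains the 5-clique {1, 2, 5, 6, 9}. A clique must lie in a single bag of any decomposition, so no decomposition can have width below 4. Hence tw(G) = 4 exactly.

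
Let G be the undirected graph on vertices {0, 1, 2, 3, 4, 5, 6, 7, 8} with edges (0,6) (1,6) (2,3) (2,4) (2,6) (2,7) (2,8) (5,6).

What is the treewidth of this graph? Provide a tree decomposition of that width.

The largest bag has 2 vertices, giving width 1; this decomposition certifies tw(G) ≤ 1. Any graph with an edge has treewidth ≥ 1, and G has the edge 2–6. Hence tw(G) = 1 exactly.

Treewidth 1.
One such decomposition:
Bags: B1 = {2, 6}  B2 = {2, 8}  B3 = {1, 6}  B4 = {5, 6}  B5 = {2, 3}  B6 = {2, 7}  B7 = {0, 6}  B8 = {2, 4}
Tree: B1–B2, B1–B3, B3–B4, B1–B5, B1–B6, B4–B7, B6–B8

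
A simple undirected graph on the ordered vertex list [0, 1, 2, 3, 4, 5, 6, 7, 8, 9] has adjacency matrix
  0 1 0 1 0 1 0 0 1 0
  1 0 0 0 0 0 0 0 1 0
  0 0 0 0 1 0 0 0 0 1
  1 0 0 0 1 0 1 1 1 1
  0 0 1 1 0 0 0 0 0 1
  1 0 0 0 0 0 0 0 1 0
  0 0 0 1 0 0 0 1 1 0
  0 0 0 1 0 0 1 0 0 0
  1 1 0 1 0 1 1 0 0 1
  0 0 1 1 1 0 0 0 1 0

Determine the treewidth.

A width-2 tree decomposition is:
Bags: B1 = {3, 8, 9}  B2 = {0, 3, 8}  B3 = {3, 6, 8}  B4 = {3, 4, 9}  B5 = {0, 1, 8}  B6 = {2, 4, 9}  B7 = {3, 6, 7}  B8 = {0, 5, 8}
Tree: B1–B2, B2–B3, B1–B4, B2–B5, B4–B6, B3–B7, B2–B8
Each bag holds 3 vertices, so the decomposition has width 2, which upper-bounds the treewidth. On the other hand G contains the 3-clique {0, 1, 8}. A clique must lie in a single bag of any decomposition, so no decomposition can have width below 2. Therefore the treewidth is 2.

2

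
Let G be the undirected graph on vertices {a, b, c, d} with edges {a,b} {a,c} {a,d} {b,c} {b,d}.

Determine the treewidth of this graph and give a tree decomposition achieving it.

Treewidth 2.
One optimal decomposition is:
Bags: B1 = {a, b, d}  B2 = {a, b, c}
Tree: B1–B2

Every bag has size at most 3, so the width is 3 − 1 = 2 and tw(G) ≤ 2. For the lower bound, the 3 vertices {a, b, d} are pairwise adjacent, and any tree decomposition puts a clique entirely inside one bag — forcing width ≥ 2. Combining the bounds, tw(G) = 2.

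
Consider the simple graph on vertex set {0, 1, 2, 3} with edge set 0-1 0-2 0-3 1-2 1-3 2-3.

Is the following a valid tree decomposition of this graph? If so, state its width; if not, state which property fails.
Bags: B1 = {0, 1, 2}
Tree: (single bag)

A tree decomposition must satisfy three properties: every vertex lies in some bag; for every edge, both endpoints lie together in some bag; and for every vertex, the bags containing it form a connected subtree. Here vertex 3 appears in no bag, so the decomposition is invalid.

No — vertex 3 appears in no bag.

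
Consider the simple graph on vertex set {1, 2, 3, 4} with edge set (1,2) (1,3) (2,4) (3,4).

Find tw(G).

A width-2 tree decomposition is:
Bags: B1 = {1, 2, 3}  B2 = {2, 3, 4}
Tree: B1–B2
Every bag has size at most 3, so the width is 3 − 1 = 2 and tw(G) ≤ 2. Since 3–1–2–4–3 is a cycle in G, G is not acyclic. Forests are exactly the graphs of treewidth ≤ 1, so tw(G) ≥ 2. Hence tw(G) = 2 exactly.

2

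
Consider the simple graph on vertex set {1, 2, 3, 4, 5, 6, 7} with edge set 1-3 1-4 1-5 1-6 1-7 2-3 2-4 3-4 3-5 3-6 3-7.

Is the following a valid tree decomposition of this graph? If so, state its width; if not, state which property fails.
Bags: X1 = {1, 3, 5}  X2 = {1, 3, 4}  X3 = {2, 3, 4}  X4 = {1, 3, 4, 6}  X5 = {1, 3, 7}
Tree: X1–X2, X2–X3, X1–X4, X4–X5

A tree decomposition must satisfy three properties: every vertex lies in some bag; for every edge, both endpoints lie together in some bag; and for every vertex, the bags containing it form a connected subtree. Here bags containing vertex 4 are not connected in the tree, so the decomposition is invalid.

No — bags containing vertex 4 are not connected in the tree.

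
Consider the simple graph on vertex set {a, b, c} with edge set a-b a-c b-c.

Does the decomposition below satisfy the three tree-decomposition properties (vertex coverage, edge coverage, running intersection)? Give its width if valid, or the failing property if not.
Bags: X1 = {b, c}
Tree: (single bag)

No — vertex a appears in no bag.

A tree decomposition must satisfy three properties: every vertex lies in some bag; for every edge, both endpoints lie together in some bag; and for every vertex, the bags containing it form a connected subtree. Here vertex a appears in no bag, so the decomposition is invalid.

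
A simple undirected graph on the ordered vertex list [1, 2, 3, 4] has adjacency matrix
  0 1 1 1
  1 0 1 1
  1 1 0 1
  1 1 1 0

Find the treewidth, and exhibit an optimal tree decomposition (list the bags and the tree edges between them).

Treewidth 3.
One optimal decomposition is:
Bags: B1 = {1, 2, 3, 4}
Tree: (single bag)

With just one bag of size 4, the width is 4 − 1 = 3, so tw(G) ≤ 3. On the other hand G contains the 4-clique {1, 2, 3, 4}. A clique must lie in a single bag of any decomposition, so no decomposition can have width below 3. Combining the bounds, tw(G) = 3.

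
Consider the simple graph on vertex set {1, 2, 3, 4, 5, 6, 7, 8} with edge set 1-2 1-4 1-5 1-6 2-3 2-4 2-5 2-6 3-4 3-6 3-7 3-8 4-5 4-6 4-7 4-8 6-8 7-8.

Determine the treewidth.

A width-3 tree decomposition is:
Bags: B1 = {2, 3, 4, 6}  B2 = {1, 2, 4, 6}  B3 = {1, 2, 4, 5}  B4 = {3, 4, 6, 8}  B5 = {3, 4, 7, 8}
Tree: B1–B2, B2–B3, B1–B4, B4–B5
Each bag holds 4 vertices, so the decomposition has width 3, which upper-bounds the treewidth. On the other hand G contains the 4-clique {3, 4, 6, 8}. A clique must lie in a single bag of any decomposition, so no decomposition can have width below 3. Therefore the treewidth is 3.

3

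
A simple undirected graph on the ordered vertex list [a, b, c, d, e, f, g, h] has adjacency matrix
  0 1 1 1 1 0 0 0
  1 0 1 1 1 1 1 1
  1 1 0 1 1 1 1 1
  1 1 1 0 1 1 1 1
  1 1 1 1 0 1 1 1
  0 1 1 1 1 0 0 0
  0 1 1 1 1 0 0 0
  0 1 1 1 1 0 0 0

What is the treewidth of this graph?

A width-4 tree decomposition is:
Bags: B1 = {a, b, c, d, e}  B2 = {b, c, d, e, g}  B3 = {b, c, d, e, f}  B4 = {b, c, d, e, h}
Tree: B1–B2, B2–B3, B3–B4
Each bag holds 5 vertices, so the decomposition has width 4, which upper-bounds the treewidth. For the lower bound, the 5 vertices {b, c, d, e, g} are pairwise adjacent, and any tree decomposition puts a clique entirely inside one bag — forcing width ≥ 4. Therefore the treewidth is 4.

4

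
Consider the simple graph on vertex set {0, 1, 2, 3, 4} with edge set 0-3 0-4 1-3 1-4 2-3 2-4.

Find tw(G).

2

A width-2 tree decomposition is:
Bags: B1 = {2, 3, 4}  B2 = {1, 3, 4}  B3 = {0, 3, 4}
Tree: B1–B2, B2–B3
Each bag holds 3 vertices, so the decomposition has width 2, which upper-bounds the treewidth. For the lower bound, G contains the cycle 4–2–3–1–4, so G is not a forest; only forests have treewidth ≤ 1, hence tw(G) ≥ 2. Therefore the treewidth is 2.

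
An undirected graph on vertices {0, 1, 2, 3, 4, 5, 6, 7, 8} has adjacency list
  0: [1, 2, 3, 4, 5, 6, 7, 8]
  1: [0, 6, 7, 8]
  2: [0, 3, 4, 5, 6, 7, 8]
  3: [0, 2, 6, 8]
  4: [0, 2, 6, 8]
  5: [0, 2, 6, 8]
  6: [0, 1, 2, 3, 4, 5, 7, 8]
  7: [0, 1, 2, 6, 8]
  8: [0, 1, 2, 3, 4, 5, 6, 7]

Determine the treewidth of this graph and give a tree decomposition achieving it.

The largest bag has 5 vertices, giving width 4; this decomposition certifies tw(G) ≤ 4. On the other hand G contains the 5-clique {0, 1, 6, 7, 8}. A clique must lie in a single bag of any decomposition, so no decomposition can have width below 4. Combining the bounds, tw(G) = 4.

Treewidth 4.
One optimal decomposition is:
Bags: B1 = {0, 2, 3, 6, 8}  B2 = {0, 2, 6, 7, 8}  B3 = {0, 2, 5, 6, 8}  B4 = {0, 1, 6, 7, 8}  B5 = {0, 2, 4, 6, 8}
Tree: B1–B2, B1–B3, B2–B4, B2–B5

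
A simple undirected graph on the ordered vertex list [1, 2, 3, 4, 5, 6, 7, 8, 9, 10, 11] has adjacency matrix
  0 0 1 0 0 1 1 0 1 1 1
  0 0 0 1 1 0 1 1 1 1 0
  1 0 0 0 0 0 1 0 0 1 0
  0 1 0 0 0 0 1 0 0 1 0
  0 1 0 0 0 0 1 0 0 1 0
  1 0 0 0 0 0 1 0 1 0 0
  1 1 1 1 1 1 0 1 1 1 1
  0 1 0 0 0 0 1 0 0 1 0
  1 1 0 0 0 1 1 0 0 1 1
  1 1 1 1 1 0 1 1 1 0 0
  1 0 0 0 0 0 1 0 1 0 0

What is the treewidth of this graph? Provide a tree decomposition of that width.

Every bag has size at most 4, so the width is 4 − 1 = 3 and tw(G) ≤ 3. Conversely, {1, 7, 9, 10} is a clique of size 4, and the vertices of any clique must share a bag in every tree decomposition; so some bag has ≥ 4 vertices and tw(G) ≥ 3. Combining the bounds, tw(G) = 3.

Treewidth 3.
One such decomposition:
Bags: B1 = {2, 7, 9, 10}  B2 = {1, 7, 9, 10}  B3 = {2, 5, 7, 10}  B4 = {2, 7, 8, 10}  B5 = {1, 7, 9, 11}  B6 = {1, 3, 7, 10}  B7 = {1, 6, 7, 9}  B8 = {2, 4, 7, 10}
Tree: B1–B2, B1–B3, B1–B4, B2–B5, B2–B6, B5–B7, B4–B8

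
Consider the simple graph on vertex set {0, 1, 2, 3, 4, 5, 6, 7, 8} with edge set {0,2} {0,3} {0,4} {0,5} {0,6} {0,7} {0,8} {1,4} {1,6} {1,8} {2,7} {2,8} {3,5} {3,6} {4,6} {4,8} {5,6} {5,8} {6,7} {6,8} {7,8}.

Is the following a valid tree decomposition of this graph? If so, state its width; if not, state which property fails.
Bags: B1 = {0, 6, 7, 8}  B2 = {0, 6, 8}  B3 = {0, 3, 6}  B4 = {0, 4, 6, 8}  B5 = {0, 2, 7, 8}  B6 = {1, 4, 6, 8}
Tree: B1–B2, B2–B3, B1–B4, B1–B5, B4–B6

A tree decomposition must satisfy three properties: every vertex lies in some bag; for every edge, both endpoints lie together in some bag; and for every vertex, the bags containing it form a connected subtree. Here vertex 5 appears in no bag, so the decomposition is invalid.

No — vertex 5 appears in no bag.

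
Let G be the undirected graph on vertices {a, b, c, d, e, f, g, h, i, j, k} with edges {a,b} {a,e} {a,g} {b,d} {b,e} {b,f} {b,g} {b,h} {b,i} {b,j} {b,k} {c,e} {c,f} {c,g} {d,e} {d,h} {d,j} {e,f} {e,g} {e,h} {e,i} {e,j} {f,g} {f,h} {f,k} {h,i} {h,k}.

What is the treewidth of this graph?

A width-3 tree decomposition is:
Bags: B1 = {b, e, f, h}  B2 = {b, e, h, i}  B3 = {b, d, e, h}  B4 = {b, f, h, k}  B5 = {b, e, f, g}  B6 = {a, b, e, g}  B7 = {c, e, f, g}  B8 = {b, d, e, j}
Tree: B1–B2, B1–B3, B1–B4, B1–B5, B5–B6, B5–B7, B3–B8
Every bag has size at most 4, so the width is 4 − 1 = 3 and tw(G) ≤ 3. On the other hand G contains the 4-clique {c, e, f, g}. A clique must lie in a single bag of any decomposition, so no decomposition can have width below 3. The upper and lower bounds meet at 3, so that is the treewidth.

3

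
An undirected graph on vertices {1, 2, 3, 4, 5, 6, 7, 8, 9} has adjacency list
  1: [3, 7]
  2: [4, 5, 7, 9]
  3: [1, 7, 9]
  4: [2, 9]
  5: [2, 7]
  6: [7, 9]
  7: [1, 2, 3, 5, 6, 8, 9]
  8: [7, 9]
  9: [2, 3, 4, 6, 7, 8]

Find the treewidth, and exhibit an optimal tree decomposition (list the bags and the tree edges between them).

Treewidth 2.
One optimal decomposition is:
Bags: B1 = {2, 7, 9}  B2 = {2, 4, 9}  B3 = {3, 7, 9}  B4 = {6, 7, 9}  B5 = {7, 8, 9}  B6 = {2, 5, 7}  B7 = {1, 3, 7}
Tree: B1–B2, B1–B3, B1–B4, B1–B5, B1–B6, B3–B7

The largest bag has 3 vertices, giving width 2; this decomposition certifies tw(G) ≤ 2. On the other hand G contains the 3-clique {2, 4, 9}. A clique must lie in a single bag of any decomposition, so no decomposition can have width below 2. Combining the bounds, tw(G) = 2.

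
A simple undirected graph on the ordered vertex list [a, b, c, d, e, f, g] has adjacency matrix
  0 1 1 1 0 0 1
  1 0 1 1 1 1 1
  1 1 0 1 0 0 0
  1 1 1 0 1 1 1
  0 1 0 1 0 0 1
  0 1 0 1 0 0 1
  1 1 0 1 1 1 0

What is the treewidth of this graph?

A width-3 tree decomposition is:
Bags: B1 = {a, b, c, d}  B2 = {a, b, d, g}  B3 = {b, d, f, g}  B4 = {b, d, e, g}
Tree: B1–B2, B2–B3, B2–B4
Every bag has size at most 4, so the width is 4 − 1 = 3 and tw(G) ≤ 3. For the lower bound, the 4 vertices {b, d, e, g} are pairwise adjacent, and any tree decomposition puts a clique entirely inside one bag — forcing width ≥ 3. The upper and lower bounds meet at 3, so that is the treewidth.

3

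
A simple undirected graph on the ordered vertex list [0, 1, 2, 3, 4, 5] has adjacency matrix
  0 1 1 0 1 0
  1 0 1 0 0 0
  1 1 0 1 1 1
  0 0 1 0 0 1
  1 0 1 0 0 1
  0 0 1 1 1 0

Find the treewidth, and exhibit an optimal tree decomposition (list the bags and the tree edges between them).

Treewidth 2.
One optimal decomposition is:
Bags: B1 = {2, 3, 5}  B2 = {2, 4, 5}  B3 = {0, 2, 4}  B4 = {0, 1, 2}
Tree: B1–B2, B2–B3, B3–B4

Every bag has size at most 3, so the width is 3 − 1 = 2 and tw(G) ≤ 2. For the lower bound, the 3 vertices {0, 1, 2} are pairwise adjacent, and any tree decomposition puts a clique entirely inside one bag — forcing width ≥ 2. Hence tw(G) = 2 exactly.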